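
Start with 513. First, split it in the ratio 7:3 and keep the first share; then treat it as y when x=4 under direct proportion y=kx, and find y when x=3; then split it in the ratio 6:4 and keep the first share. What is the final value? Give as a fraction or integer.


Start with 513.
Step 1: Split 7:3, first share = 513 * 7/10 = 3591/10
Step 2: Direct prop: k = (3591/10)/4; new y = k*3 = 3591/10*3/4 = 10773/40
Step 3: Split 6:4, first share = 10773/40 * 6/10 = 32319/200
Final result = 32319/200

32319/200


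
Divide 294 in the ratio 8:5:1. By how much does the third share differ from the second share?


Total parts = 8 + 5 + 1 = 14
Value per part = 294 / 14 = 21
Shares: 8*21=168, 5*21=105, 1*21=21
Third share = 21, second share = 105
Difference = |21 - 105| = 84

84


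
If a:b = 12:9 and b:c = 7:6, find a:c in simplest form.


Given a:b = 12:9 and b:c = 7:6
Make b consistent. Multiply first ratio by 7: a:b = 84:63
Multiply second ratio by 9: b:c = 63:54
Now b = 63 in both, so a:b:c = 84:63:54
Therefore a:c = 84:54
Simplify by GCD: a:c = 14:9

14:9


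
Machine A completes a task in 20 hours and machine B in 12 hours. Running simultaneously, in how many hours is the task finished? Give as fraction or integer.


Rate of A = 1/20 job per hour
Rate of B = 1/12 job per hour
Combined rate = 1/20 + 1/12
Find common denominator: (12 + 20)/(20*12) = 32/240
Combined rate = 2/15 job per hour
Time together = 1 / (2/15) = 15/2 hours

15/2


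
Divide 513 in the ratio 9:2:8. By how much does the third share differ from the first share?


Total parts = 9 + 2 + 8 = 19
Value per part = 513 / 19 = 27
Shares: 9*27=243, 2*27=54, 8*27=216
Third share = 216, first share = 243
Difference = |216 - 243| = 27

27


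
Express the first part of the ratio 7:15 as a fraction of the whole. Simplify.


Total parts = 7 + 15 = 22
First part fraction = 7/22
Simplify: 7/22 = 7/22

7/22


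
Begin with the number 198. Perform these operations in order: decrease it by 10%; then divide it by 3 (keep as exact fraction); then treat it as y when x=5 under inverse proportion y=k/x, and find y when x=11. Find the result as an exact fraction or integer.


Start with 198.
Step 1: Decrease by 10%: 198 * 90/100 = 891/5
Step 2: Divide by 3: 891/5 / 3 = 297/5
Step 3: Inverse prop: k = (297/5)*5; new y = k/11 = 297/5*5/11 = 27
Final result = 27

27


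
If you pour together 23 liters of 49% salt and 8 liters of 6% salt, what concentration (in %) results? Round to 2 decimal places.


Solute in mixture 1 = 49% of 23 L = 23*49/100 = 1127/100 L
Solute in mixture 2 = 6% of 8 L = 8*6/100 = 12/25 L
Total solute = 1127/100 + 12/25 = 47/4 L
Total volume = 23 + 8 = 31 L
Final concentration = 47/4/31 * 100 = 37.90%

37.90


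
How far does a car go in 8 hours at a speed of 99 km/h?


Using distance = speed * time
Speed = 99 km/h
Time = 8 hours
Distance = 99 * 8
= 792 km

792


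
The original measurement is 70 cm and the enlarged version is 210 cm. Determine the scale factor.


Original length = 70 cm
Scaled length = 210 cm
Scale factor = 210 / 70
= 3

3


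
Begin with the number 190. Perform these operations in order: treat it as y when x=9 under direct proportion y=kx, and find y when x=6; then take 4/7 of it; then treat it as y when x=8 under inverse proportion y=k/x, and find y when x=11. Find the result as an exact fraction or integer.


Start with 190.
Step 1: Direct prop: k = (190)/9; new y = k*6 = 190*6/9 = 380/3
Step 2: Take 4/7: 380/3 * 4/7 = 1520/21
Step 3: Inverse prop: k = (1520/21)*8; new y = k/11 = 1520/21*8/11 = 12160/231
Final result = 12160/231

12160/231


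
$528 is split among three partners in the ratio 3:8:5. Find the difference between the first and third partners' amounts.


Total parts = 3 + 8 + 5 = 16
Value per part = 528 / 16 = 33
Shares: 3*33=99, 8*33=264, 5*33=165
First share = 99, third share = 165
Difference = |99 - 165| = 66

66


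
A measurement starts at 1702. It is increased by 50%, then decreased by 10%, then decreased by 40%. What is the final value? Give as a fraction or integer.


Start: 1702
Step 1: increase by 50% => multiply by 150/100
  1702 * 150/100 = 2553
Step 2: decrease by 10% => multiply by 90/100
  2553 * 90/100 = 22977/10
Step 3: decrease by 40% => multiply by 60/100
  22977/10 * 60/100 = 68931/50
Final value = 68931/50

68931/50


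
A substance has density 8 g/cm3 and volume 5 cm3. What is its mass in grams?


Using mass = density * volume
Density = 8 g/cm3
Volume = 5 cm3
Mass = 8 * 5
= 40 g

40


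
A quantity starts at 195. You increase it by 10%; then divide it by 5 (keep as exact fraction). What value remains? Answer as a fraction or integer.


Start with 195.
Step 1: Increase by 10%: 195 * 110/100 = 429/2
Step 2: Divide by 5: 429/2 / 5 = 429/10
Final result = 429/10

429/10


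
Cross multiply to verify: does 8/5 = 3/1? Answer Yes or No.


Cross multiply to check 8/5 = 3/1
Left cross product: 8 * 1 = 8
Right cross product: 5 * 3 = 15
8 != 15
Not equal, so proportions differ => No

No


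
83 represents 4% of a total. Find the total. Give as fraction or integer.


Given: 83 is 4% of the whole
Set up: 83 = 4/100 * whole
whole = 83 * 100 / 4
whole = 8300 / 4
whole = 2075

2075


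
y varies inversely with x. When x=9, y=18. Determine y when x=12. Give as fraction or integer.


Inverse proportion: y = k/x
Find k: k = 9 * 18 = 162
Compute y at x=12: y = 162/12
y = 27/2

27/2


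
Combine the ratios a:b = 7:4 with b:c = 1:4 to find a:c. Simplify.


Given a:b = 7:4 and b:c = 1:4
Make b consistent. Multiply first ratio by 1: a:b = 7:4
Multiply second ratio by 4: b:c = 4:16
Now b = 4 in both, so a:b:c = 7:4:16
Therefore a:c = 7:16
Simplify by GCD: a:c = 7:16

7:16


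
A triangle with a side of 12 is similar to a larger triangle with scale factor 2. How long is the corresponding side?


Similar triangles have proportional sides
Scale factor = 2
Smaller side = 12
Corresponding larger side = 12 * 2
= 24

24


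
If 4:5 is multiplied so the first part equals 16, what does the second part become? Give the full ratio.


Original ratio: 4:5
First term target: 16
Scale factor = 16 / 4 = 4
Multiply second term: 5 * 4 = 20
Equivalent ratio = 16:20

16:20


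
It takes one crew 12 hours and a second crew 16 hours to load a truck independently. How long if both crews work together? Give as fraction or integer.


Rate of A = 1/12 job per hour
Rate of B = 1/16 job per hour
Combined rate = 1/12 + 1/16
Find common denominator: (16 + 12)/(12*16) = 28/192
Combined rate = 7/48 job per hour
Time together = 1 / (7/48) = 48/7 hours

48/7


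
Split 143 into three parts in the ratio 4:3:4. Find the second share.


Ratio = 4:3:4
Total parts = 4 + 3 + 4 = 11
Value per part = 143 / 11 = 13
First share = 4 * 13 = 52
Middle share = 3 * 13 = 39
Third share = 4 * 13 = 52

39


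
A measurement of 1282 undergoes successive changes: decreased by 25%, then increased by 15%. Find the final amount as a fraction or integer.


Start: 1282
Step 1: decrease by 25% => multiply by 75/100
  1282 * 75/100 = 1923/2
Step 2: increase by 15% => multiply by 115/100
  1923/2 * 115/100 = 44229/40
Final value = 44229/40

44229/40


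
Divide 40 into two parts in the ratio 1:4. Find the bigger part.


Total parts = 1 + 4 = 5
Value per part = 40 / 5 = 8
First share = 1 * 8 = 8
Second share = 4 * 8 = 32
Larger share = 32

32


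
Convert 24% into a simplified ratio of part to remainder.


Part = 24%, Remainder = 76%
Ratio = 24:76
GCD(24, 76) = 4
Simplify: 6:19 = 6:19

6:19


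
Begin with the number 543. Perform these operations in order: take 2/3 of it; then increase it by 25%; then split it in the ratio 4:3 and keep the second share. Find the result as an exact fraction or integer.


Start with 543.
Step 1: Take 2/3: 543 * 2/3 = 362
Step 2: Increase by 25%: 362 * 125/100 = 905/2
Step 3: Split 4:3, second share = 905/2 * 3/7 = 2715/14
Final result = 2715/14

2715/14


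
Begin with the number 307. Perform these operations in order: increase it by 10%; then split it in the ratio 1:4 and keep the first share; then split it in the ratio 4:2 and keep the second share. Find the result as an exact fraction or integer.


Start with 307.
Step 1: Increase by 10%: 307 * 110/100 = 3377/10
Step 2: Split 1:4, first share = 3377/10 * 1/5 = 3377/50
Step 3: Split 4:2, second share = 3377/50 * 2/6 = 3377/150
Final result = 3377/150

3377/150


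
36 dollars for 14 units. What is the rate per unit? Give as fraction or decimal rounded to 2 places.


Total dollars = 36
Number of units = 14
Unit rate = 36 / 14
= 2.57 dollars per unit

2.57


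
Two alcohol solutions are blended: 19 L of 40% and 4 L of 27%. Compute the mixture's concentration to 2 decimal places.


Solute in mixture 1 = 40% of 19 L = 19*40/100 = 38/5 L
Solute in mixture 2 = 27% of 4 L = 4*27/100 = 27/25 L
Total solute = 38/5 + 27/25 = 217/25 L
Total volume = 19 + 4 = 23 L
Final concentration = 217/25/23 * 100 = 37.74%

37.74


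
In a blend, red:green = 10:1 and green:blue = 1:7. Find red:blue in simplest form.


Given a:b = 10:1 and b:c = 1:7
Make b consistent. Multiply first ratio by 1: a:b = 10:1
Multiply second ratio by 1: b:c = 1:7
Now b = 1 in both, so a:b:c = 10:1:7
Therefore a:c = 10:7
Simplify by GCD: a:c = 10:7

10:7


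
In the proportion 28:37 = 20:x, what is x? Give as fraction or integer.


Setting up: 28/37 = 20/x
Cross multiply: 28 * x = 37 * 20
28x = 740
x = 740/28
x = 185/7

185/7


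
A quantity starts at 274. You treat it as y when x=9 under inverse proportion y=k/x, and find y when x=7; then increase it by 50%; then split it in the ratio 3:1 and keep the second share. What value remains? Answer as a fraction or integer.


Start with 274.
Step 1: Inverse prop: k = (274)*9; new y = k/7 = 274*9/7 = 2466/7
Step 2: Increase by 50%: 2466/7 * 150/100 = 3699/7
Step 3: Split 3:1, second share = 3699/7 * 1/4 = 3699/28
Final result = 3699/28

3699/28


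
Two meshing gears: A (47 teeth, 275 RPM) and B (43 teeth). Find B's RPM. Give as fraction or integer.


Gear ratio: teeth_A * RPM_A = teeth_B * RPM_B
47 * 275 = 43 * RPM_B
12925 = 43 * RPM_B
RPM_B = 12925 / 43
RPM_B = 12925/43

12925/43


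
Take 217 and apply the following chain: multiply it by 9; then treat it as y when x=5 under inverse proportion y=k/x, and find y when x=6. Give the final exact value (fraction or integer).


Start with 217.
Step 1: Multiply by 9: 217 * 9 = 1953
Step 2: Inverse prop: k = (1953)*5; new y = k/6 = 1953*5/6 = 3255/2
Final result = 3255/2

3255/2


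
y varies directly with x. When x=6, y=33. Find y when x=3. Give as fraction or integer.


Direct proportion: y = kx
Find k: k = 33/6 = 11/2
Compute y at x=3: y = 11/2 * 3
y = 33/2

33/2


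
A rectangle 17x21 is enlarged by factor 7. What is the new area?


Original dimensions: 17 x 21
Enlargement factor = 7
New width = 17 * 7 = 119
New height = 21 * 7 = 147
New area = 119 * 147 = 17493

17493


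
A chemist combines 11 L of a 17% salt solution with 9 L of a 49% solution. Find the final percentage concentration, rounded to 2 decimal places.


Solute in mixture 1 = 17% of 11 L = 11*17/100 = 187/100 L
Solute in mixture 2 = 49% of 9 L = 9*49/100 = 441/100 L
Total solute = 187/100 + 441/100 = 157/25 L
Total volume = 11 + 9 = 20 L
Final concentration = 157/25/20 * 100 = 31.40%

31.40


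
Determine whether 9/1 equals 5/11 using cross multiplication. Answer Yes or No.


Cross multiply to check 9/1 = 5/11
Left cross product: 9 * 11 = 99
Right cross product: 1 * 5 = 5
99 != 5
Not equal, so proportions differ => No

No


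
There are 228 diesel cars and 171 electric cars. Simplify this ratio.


Find GCD(228, 171)
GCD = 57
Divide both by 57: 228/57 = 4, 171/57 = 3
Simplified ratio = 4:3

4:3


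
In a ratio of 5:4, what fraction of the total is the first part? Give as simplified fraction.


Total parts = 5 + 4 = 9
First part fraction = 5/9
Simplify: 5/9 = 5/9

5/9


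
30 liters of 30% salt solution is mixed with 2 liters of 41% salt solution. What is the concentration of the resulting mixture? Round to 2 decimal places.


Solute in mixture 1 = 30% of 30 L = 30*30/100 = 9 L
Solute in mixture 2 = 41% of 2 L = 2*41/100 = 41/50 L
Total solute = 9 + 41/50 = 491/50 L
Total volume = 30 + 2 = 32 L
Final concentration = 491/50/32 * 100 = 30.69%

30.69


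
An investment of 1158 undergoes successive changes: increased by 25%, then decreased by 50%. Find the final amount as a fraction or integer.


Start: 1158
Step 1: increase by 25% => multiply by 125/100
  1158 * 125/100 = 2895/2
Step 2: decrease by 50% => multiply by 50/100
  2895/2 * 50/100 = 2895/4
Final value = 2895/4

2895/4


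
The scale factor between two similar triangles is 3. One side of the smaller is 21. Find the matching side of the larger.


Similar triangles have proportional sides
Scale factor = 3
Smaller side = 21
Corresponding larger side = 21 * 3
= 63

63


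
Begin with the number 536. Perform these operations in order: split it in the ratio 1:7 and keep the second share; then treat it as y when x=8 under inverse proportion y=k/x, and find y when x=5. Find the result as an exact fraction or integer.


Start with 536.
Step 1: Split 1:7, second share = 536 * 7/8 = 469
Step 2: Inverse prop: k = (469)*8; new y = k/5 = 469*8/5 = 3752/5
Final result = 3752/5

3752/5


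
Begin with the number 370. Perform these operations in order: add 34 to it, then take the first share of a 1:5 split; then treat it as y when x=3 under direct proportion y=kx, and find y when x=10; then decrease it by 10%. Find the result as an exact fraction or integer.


Start with 370.
Step 1: Add 34: 370+34=404; split 1:5 first = 404*1/6 = 202/3
Step 2: Direct prop: k = (202/3)/3; new y = k*10 = 202/3*10/3 = 2020/9
Step 3: Decrease by 10%: 2020/9 * 90/100 = 202
Final result = 202

202


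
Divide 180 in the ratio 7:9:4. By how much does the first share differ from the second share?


Total parts = 7 + 9 + 4 = 20
Value per part = 180 / 20 = 9
Shares: 7*9=63, 9*9=81, 4*9=36
First share = 63, second share = 81
Difference = |63 - 81| = 18

18


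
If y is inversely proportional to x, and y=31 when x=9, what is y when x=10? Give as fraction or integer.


Inverse proportion: y = k/x
Find k: k = 9 * 31 = 279
Compute y at x=10: y = 279/10
y = 279/10

279/10


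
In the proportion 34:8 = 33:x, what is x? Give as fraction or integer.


Setting up: 34/8 = 33/x
Cross multiply: 34 * x = 8 * 33
34x = 264
x = 264/34
x = 132/17

132/17


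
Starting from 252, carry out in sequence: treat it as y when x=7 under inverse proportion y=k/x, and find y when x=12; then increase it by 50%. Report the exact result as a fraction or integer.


Start with 252.
Step 1: Inverse prop: k = (252)*7; new y = k/12 = 252*7/12 = 147
Step 2: Increase by 50%: 147 * 150/100 = 441/2
Final result = 441/2

441/2


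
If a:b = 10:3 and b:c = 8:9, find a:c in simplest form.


Given a:b = 10:3 and b:c = 8:9
Make b consistent. Multiply first ratio by 8: a:b = 80:24
Multiply second ratio by 3: b:c = 24:27
Now b = 24 in both, so a:b:c = 80:24:27
Therefore a:c = 80:27
Simplify by GCD: a:c = 80:27

80:27


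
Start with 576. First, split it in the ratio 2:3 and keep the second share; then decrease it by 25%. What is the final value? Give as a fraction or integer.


Start with 576.
Step 1: Split 2:3, second share = 576 * 3/5 = 1728/5
Step 2: Decrease by 25%: 1728/5 * 75/100 = 1296/5
Final result = 1296/5

1296/5


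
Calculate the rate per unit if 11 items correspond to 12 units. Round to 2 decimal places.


Total items = 11
Number of units = 12
Unit rate = 11 / 12
= 0.92 items per unit

0.92


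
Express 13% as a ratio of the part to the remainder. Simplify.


Part = 13%, Remainder = 87%
Ratio = 13:87
GCD(13, 87) = 1
Simplify: 13:87 = 13:87

13:87


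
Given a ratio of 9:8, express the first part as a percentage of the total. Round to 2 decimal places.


Total parts = 9 + 8 = 17
First part fraction = 9/17
Percentage = (9/17) * 100
= 0.529412 * 100
= 52.94%

52.94


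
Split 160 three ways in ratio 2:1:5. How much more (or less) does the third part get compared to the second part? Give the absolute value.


Total parts = 2 + 1 + 5 = 8
Value per part = 160 / 8 = 20
Shares: 2*20=40, 1*20=20, 5*20=100
Third share = 100, second share = 20
Difference = |100 - 20| = 80

80


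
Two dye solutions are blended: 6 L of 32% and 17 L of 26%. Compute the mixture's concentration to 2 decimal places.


Solute in mixture 1 = 32% of 6 L = 6*32/100 = 48/25 L
Solute in mixture 2 = 26% of 17 L = 17*26/100 = 221/50 L
Total solute = 48/25 + 221/50 = 317/50 L
Total volume = 6 + 17 = 23 L
Final concentration = 317/50/23 * 100 = 27.57%

27.57


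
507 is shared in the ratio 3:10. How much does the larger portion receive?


Total parts = 3 + 10 = 13
Value per part = 507 / 13 = 39
First share = 3 * 39 = 117
Second share = 10 * 39 = 390
Larger share = 390

390


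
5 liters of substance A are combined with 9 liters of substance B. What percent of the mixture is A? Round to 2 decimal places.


Volume of A = 5 L
Volume of B = 9 L
Total volume = 5 + 9 = 14 L
Percentage of A = (5/14) * 100
= 35.71%

35.71


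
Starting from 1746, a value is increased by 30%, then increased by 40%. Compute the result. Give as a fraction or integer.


Start: 1746
Step 1: increase by 30% => multiply by 130/100
  1746 * 130/100 = 11349/5
Step 2: increase by 40% => multiply by 140/100
  11349/5 * 140/100 = 79443/25
Final value = 79443/25

79443/25


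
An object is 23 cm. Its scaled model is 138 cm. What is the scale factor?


Original length = 23 cm
Scaled length = 138 cm
Scale factor = 138 / 23
= 6

6


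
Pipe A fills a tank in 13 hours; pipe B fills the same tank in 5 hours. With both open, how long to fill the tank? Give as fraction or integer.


Rate of A = 1/13 job per hour
Rate of B = 1/5 job per hour
Combined rate = 1/13 + 1/5
Find common denominator: (5 + 13)/(13*5) = 18/65
Combined rate = 18/65 job per hour
Time together = 1 / (18/65) = 65/18 hours

65/18


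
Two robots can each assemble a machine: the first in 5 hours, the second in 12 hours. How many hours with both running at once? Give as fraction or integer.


Rate of A = 1/5 job per hour
Rate of B = 1/12 job per hour
Combined rate = 1/5 + 1/12
Find common denominator: (12 + 5)/(5*12) = 17/60
Combined rate = 17/60 job per hour
Time together = 1 / (17/60) = 60/17 hours

60/17


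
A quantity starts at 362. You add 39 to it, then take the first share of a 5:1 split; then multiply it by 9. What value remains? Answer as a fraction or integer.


Start with 362.
Step 1: Add 39: 362+39=401; split 5:1 first = 401*5/6 = 2005/6
Step 2: Multiply by 9: 2005/6 * 9 = 6015/2
Final result = 6015/2

6015/2


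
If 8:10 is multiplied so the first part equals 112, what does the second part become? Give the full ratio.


Original ratio: 8:10
First term target: 112
Scale factor = 112 / 8 = 14
Multiply second term: 10 * 14 = 140
Equivalent ratio = 112:140

112:140


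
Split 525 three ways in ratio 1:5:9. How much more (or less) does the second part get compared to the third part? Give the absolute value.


Total parts = 1 + 5 + 9 = 15
Value per part = 525 / 15 = 35
Shares: 1*35=35, 5*35=175, 9*35=315
Second share = 175, third share = 315
Difference = |175 - 315| = 140

140


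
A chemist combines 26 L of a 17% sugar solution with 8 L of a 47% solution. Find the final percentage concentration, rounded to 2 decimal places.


Solute in mixture 1 = 17% of 26 L = 26*17/100 = 221/50 L
Solute in mixture 2 = 47% of 8 L = 8*47/100 = 94/25 L
Total solute = 221/50 + 94/25 = 409/50 L
Total volume = 26 + 8 = 34 L
Final concentration = 409/50/34 * 100 = 24.06%

24.06


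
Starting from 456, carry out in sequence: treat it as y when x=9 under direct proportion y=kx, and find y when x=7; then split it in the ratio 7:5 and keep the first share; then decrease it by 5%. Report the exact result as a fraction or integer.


Start with 456.
Step 1: Direct prop: k = (456)/9; new y = k*7 = 456*7/9 = 1064/3
Step 2: Split 7:5, first share = 1064/3 * 7/12 = 1862/9
Step 3: Decrease by 5%: 1862/9 * 95/100 = 17689/90
Final result = 17689/90

17689/90


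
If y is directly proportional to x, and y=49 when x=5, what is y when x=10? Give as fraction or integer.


Direct proportion: y = kx
Find k: k = 49/5 = 49/5
Compute y at x=10: y = 49/5 * 10
y = 98

98


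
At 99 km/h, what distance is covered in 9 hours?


Using distance = speed * time
Speed = 99 km/h
Time = 9 hours
Distance = 99 * 9
= 891 km

891


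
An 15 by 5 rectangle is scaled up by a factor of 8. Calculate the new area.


Original dimensions: 15 x 5
Enlargement factor = 8
New width = 15 * 8 = 120
New height = 5 * 8 = 40
New area = 120 * 40 = 4800

4800


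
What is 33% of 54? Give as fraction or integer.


Compute 33% of 54
Convert percentage: 33% = 33/100
Multiply: 54 * 33/100
= 1782/100
= 891/50

891/50


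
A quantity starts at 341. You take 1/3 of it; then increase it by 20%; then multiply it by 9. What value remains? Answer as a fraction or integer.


Start with 341.
Step 1: Take 1/3: 341 * 1/3 = 341/3
Step 2: Increase by 20%: 341/3 * 120/100 = 682/5
Step 3: Multiply by 9: 682/5 * 9 = 6138/5
Final result = 6138/5

6138/5


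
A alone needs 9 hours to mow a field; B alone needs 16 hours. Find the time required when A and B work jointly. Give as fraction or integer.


Rate of A = 1/9 job per hour
Rate of B = 1/16 job per hour
Combined rate = 1/9 + 1/16
Find common denominator: (16 + 9)/(9*16) = 25/144
Combined rate = 25/144 job per hour
Time together = 1 / (25/144) = 144/25 hours

144/25


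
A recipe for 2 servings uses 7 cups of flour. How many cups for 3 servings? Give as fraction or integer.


Original: 7 cups for 2 servings
Target servings = 3
Scaling factor = 3/2
New amount = 7 * 3/2
= 21/2
= 21/2 cups

21/2


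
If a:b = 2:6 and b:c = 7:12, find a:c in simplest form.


Given a:b = 2:6 and b:c = 7:12
Make b consistent. Multiply first ratio by 7: a:b = 14:42
Multiply second ratio by 6: b:c = 42:72
Now b = 42 in both, so a:b:c = 14:42:72
Therefore a:c = 14:72
Simplify by GCD: a:c = 7:36

7:36


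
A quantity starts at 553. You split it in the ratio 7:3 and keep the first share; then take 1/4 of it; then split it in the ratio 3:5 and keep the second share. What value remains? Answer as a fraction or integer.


Start with 553.
Step 1: Split 7:3, first share = 553 * 7/10 = 3871/10
Step 2: Take 1/4: 3871/10 * 1/4 = 3871/40
Step 3: Split 3:5, second share = 3871/40 * 5/8 = 3871/64
Final result = 3871/64

3871/64


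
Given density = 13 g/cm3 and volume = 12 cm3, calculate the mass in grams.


Using mass = density * volume
Density = 13 g/cm3
Volume = 12 cm3
Mass = 13 * 12
= 156 g

156


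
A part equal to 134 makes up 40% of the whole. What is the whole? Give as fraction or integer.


Given: 134 is 40% of the whole
Set up: 134 = 40/100 * whole
whole = 134 * 100 / 40
whole = 13400 / 40
whole = 335

335


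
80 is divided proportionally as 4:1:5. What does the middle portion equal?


Ratio = 4:1:5
Total parts = 4 + 1 + 5 = 10
Value per part = 80 / 10 = 8
First share = 4 * 8 = 32
Middle share = 1 * 8 = 8
Third share = 5 * 8 = 40

8


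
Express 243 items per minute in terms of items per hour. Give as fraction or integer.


Converting from per minute to per hour
Rate = 243 items per minute
Multiply by 60: 243 * 60
= 14580 items per hour

14580


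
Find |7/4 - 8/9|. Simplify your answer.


Simplify: 7/4 = 7/4 and 8/9 = 8/9
Find common denominator: LCD = 36
Convert: 63/36 and 32/36
Difference = |63 - 32|/36 = 31/36
Simplified = 31/36

31/36


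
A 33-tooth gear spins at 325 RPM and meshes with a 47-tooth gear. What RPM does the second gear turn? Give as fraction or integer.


Gear ratio: teeth_A * RPM_A = teeth_B * RPM_B
33 * 325 = 47 * RPM_B
10725 = 47 * RPM_B
RPM_B = 10725 / 47
RPM_B = 10725/47

10725/47


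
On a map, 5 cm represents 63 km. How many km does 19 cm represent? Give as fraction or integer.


Map scale: 5 cm = 63 km
Measured distance on map = 19 cm
Set up proportion: 19 * 63 / 5
= 1197 / 5
= 1197/5 km

1197/5


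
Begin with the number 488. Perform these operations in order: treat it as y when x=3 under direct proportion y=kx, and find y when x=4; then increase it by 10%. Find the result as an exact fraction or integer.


Start with 488.
Step 1: Direct prop: k = (488)/3; new y = k*4 = 488*4/3 = 1952/3
Step 2: Increase by 10%: 1952/3 * 110/100 = 10736/15
Final result = 10736/15

10736/15


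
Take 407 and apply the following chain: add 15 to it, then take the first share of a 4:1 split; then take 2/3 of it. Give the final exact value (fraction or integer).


Start with 407.
Step 1: Add 15: 407+15=422; split 4:1 first = 422*4/5 = 1688/5
Step 2: Take 2/3: 1688/5 * 2/3 = 3376/15
Final result = 3376/15

3376/15


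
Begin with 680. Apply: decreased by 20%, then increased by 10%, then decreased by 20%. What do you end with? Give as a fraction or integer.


Start: 680
Step 1: decrease by 20% => multiply by 80/100
  680 * 80/100 = 544
Step 2: increase by 10% => multiply by 110/100
  544 * 110/100 = 2992/5
Step 3: decrease by 20% => multiply by 80/100
  2992/5 * 80/100 = 11968/25
Final value = 11968/25

11968/25


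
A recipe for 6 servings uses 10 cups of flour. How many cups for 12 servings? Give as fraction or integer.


Original: 10 cups for 6 servings
Target servings = 12
Scaling factor = 12/6
New amount = 10 * 12/6
= 120/6
= 20 cups

20


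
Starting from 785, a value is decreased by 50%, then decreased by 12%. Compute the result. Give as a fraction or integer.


Start: 785
Step 1: decrease by 50% => multiply by 50/100
  785 * 50/100 = 785/2
Step 2: decrease by 12% => multiply by 88/100
  785/2 * 88/100 = 1727/5
Final value = 1727/5

1727/5


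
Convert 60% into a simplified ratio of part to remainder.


Part = 60%, Remainder = 40%
Ratio = 60:40
GCD(60, 40) = 20
Simplify: 3:2 = 3:2

3:2


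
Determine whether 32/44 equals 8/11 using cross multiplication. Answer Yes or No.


Cross multiply to check 32/44 = 8/11
Left cross product: 32 * 11 = 352
Right cross product: 44 * 8 = 352
352 = 352
Equal, so proportions match => Yes

Yes


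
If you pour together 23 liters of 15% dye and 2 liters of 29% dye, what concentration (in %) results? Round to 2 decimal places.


Solute in mixture 1 = 15% of 23 L = 23*15/100 = 69/20 L
Solute in mixture 2 = 29% of 2 L = 2*29/100 = 29/50 L
Total solute = 69/20 + 29/50 = 403/100 L
Total volume = 23 + 2 = 25 L
Final concentration = 403/100/25 * 100 = 16.12%

16.12


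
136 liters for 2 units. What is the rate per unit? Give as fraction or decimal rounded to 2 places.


Total liters = 136
Number of units = 2
Unit rate = 136 / 2
= 68 liters per unit

68


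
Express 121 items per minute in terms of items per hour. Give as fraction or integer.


Converting from per minute to per hour
Rate = 121 items per minute
Multiply by 60: 121 * 60
= 7260 items per hour

7260


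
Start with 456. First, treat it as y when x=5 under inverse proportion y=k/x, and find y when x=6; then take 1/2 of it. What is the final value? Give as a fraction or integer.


Start with 456.
Step 1: Inverse prop: k = (456)*5; new y = k/6 = 456*5/6 = 380
Step 2: Take 1/2: 380 * 1/2 = 190
Final result = 190

190


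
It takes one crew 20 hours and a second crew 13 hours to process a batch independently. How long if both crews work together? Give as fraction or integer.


Rate of A = 1/20 job per hour
Rate of B = 1/13 job per hour
Combined rate = 1/20 + 1/13
Find common denominator: (13 + 20)/(20*13) = 33/260
Combined rate = 33/260 job per hour
Time together = 1 / (33/260) = 260/33 hours

260/33


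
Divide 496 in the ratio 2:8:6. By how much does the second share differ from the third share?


Total parts = 2 + 8 + 6 = 16
Value per part = 496 / 16 = 31
Shares: 2*31=62, 8*31=248, 6*31=186
Second share = 248, third share = 186
Difference = |248 - 186| = 62

62


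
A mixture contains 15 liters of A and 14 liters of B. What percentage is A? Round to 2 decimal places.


Volume of A = 15 L
Volume of B = 14 L
Total volume = 15 + 14 = 29 L
Percentage of A = (15/29) * 100
= 51.72%

51.72


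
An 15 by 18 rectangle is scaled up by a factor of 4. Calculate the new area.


Original dimensions: 15 x 18
Enlargement factor = 4
New width = 15 * 4 = 60
New height = 18 * 4 = 72
New area = 60 * 72 = 4320

4320


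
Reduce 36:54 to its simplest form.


Find GCD(36, 54)
GCD = 18
Divide both by 18: 36/18 = 2, 54/18 = 3
Simplified ratio = 2:3

2:3


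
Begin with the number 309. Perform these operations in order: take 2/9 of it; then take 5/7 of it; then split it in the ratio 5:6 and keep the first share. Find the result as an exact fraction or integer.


Start with 309.
Step 1: Take 2/9: 309 * 2/9 = 206/3
Step 2: Take 5/7: 206/3 * 5/7 = 1030/21
Step 3: Split 5:6, first share = 1030/21 * 5/11 = 5150/231
Final result = 5150/231

5150/231


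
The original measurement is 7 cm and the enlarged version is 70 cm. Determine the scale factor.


Original length = 7 cm
Scaled length = 70 cm
Scale factor = 70 / 7
= 10

10


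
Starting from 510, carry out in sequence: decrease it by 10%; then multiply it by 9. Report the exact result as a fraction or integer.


Start with 510.
Step 1: Decrease by 10%: 510 * 90/100 = 459
Step 2: Multiply by 9: 459 * 9 = 4131
Final result = 4131

4131


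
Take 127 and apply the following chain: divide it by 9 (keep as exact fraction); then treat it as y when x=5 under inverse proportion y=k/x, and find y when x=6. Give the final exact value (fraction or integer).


Start with 127.
Step 1: Divide by 9: 127 / 9 = 127/9
Step 2: Inverse prop: k = (127/9)*5; new y = k/6 = 127/9*5/6 = 635/54
Final result = 635/54

635/54


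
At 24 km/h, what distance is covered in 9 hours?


Using distance = speed * time
Speed = 24 km/h
Time = 9 hours
Distance = 24 * 9
= 216 km

216


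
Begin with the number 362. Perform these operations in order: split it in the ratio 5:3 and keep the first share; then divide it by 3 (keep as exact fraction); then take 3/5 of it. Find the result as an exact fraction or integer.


Start with 362.
Step 1: Split 5:3, first share = 362 * 5/8 = 905/4
Step 2: Divide by 3: 905/4 / 3 = 905/12
Step 3: Take 3/5: 905/12 * 3/5 = 181/4
Final result = 181/4

181/4


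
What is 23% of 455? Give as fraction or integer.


Compute 23% of 455
Convert percentage: 23% = 23/100
Multiply: 455 * 23/100
= 10465/100
= 2093/20

2093/20


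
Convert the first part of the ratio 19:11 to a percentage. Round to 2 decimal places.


Total parts = 19 + 11 = 30
First part fraction = 19/30
Percentage = (19/30) * 100
= 0.633333 * 100
= 63.33%

63.33


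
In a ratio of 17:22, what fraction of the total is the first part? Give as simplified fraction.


Total parts = 17 + 22 = 39
First part fraction = 17/39
Simplify: 17/39 = 17/39

17/39


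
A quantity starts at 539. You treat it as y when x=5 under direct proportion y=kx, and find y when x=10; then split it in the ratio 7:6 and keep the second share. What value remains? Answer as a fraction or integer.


Start with 539.
Step 1: Direct prop: k = (539)/5; new y = k*10 = 539*10/5 = 1078
Step 2: Split 7:6, second share = 1078 * 6/13 = 6468/13
Final result = 6468/13

6468/13


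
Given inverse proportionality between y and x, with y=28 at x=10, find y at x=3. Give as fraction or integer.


Inverse proportion: y = k/x
Find k: k = 10 * 28 = 280
Compute y at x=3: y = 280/3
y = 280/3

280/3


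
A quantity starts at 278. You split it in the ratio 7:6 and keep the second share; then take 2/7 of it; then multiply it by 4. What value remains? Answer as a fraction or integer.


Start with 278.
Step 1: Split 7:6, second share = 278 * 6/13 = 1668/13
Step 2: Take 2/7: 1668/13 * 2/7 = 3336/91
Step 3: Multiply by 4: 3336/91 * 4 = 13344/91
Final result = 13344/91

13344/91


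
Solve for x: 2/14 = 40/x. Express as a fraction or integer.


Setting up: 2/14 = 40/x
Cross multiply: 2 * x = 14 * 40
2x = 560
x = 560/2
x = 280

280


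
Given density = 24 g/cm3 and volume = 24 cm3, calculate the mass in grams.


Using mass = density * volume
Density = 24 g/cm3
Volume = 24 cm3
Mass = 24 * 24
= 576 g

576


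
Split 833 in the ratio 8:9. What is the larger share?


Total parts = 8 + 9 = 17
Value per part = 833 / 17 = 49
First share = 8 * 49 = 392
Second share = 9 * 49 = 441
Larger share = 441

441


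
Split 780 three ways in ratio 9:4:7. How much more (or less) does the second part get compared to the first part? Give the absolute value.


Total parts = 9 + 4 + 7 = 20
Value per part = 780 / 20 = 39
Shares: 9*39=351, 4*39=156, 7*39=273
Second share = 156, first share = 351
Difference = |156 - 351| = 195

195


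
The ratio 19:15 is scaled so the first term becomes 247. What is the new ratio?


Original ratio: 19:15
First term target: 247
Scale factor = 247 / 19 = 13
Multiply second term: 15 * 13 = 195
Equivalent ratio = 247:195

247:195


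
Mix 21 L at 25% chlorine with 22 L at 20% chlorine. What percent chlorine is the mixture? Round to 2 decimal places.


Solute in mixture 1 = 25% of 21 L = 21*25/100 = 21/4 L
Solute in mixture 2 = 20% of 22 L = 22*20/100 = 22/5 L
Total solute = 21/4 + 22/5 = 193/20 L
Total volume = 21 + 22 = 43 L
Final concentration = 193/20/43 * 100 = 22.44%

22.44


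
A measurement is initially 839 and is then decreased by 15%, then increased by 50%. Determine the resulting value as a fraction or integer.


Start: 839
Step 1: decrease by 15% => multiply by 85/100
  839 * 85/100 = 14263/20
Step 2: increase by 50% => multiply by 150/100
  14263/20 * 150/100 = 42789/40
Final value = 42789/40

42789/40


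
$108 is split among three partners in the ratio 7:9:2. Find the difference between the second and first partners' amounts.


Total parts = 7 + 9 + 2 = 18
Value per part = 108 / 18 = 6
Shares: 7*6=42, 9*6=54, 2*6=12
Second share = 54, first share = 42
Difference = |54 - 42| = 12

12


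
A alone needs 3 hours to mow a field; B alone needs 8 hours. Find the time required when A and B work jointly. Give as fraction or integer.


Rate of A = 1/3 job per hour
Rate of B = 1/8 job per hour
Combined rate = 1/3 + 1/8
Find common denominator: (8 + 3)/(3*8) = 11/24
Combined rate = 11/24 job per hour
Time together = 1 / (11/24) = 24/11 hours

24/11


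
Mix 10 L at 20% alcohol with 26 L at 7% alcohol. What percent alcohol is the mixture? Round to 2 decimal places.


Solute in mixture 1 = 20% of 10 L = 10*20/100 = 2 L
Solute in mixture 2 = 7% of 26 L = 26*7/100 = 91/50 L
Total solute = 2 + 91/50 = 191/50 L
Total volume = 10 + 26 = 36 L
Final concentration = 191/50/36 * 100 = 10.61%

10.61


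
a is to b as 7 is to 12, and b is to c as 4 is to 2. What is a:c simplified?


Given a:b = 7:12 and b:c = 4:2
Make b consistent. Multiply first ratio by 4: a:b = 28:48
Multiply second ratio by 12: b:c = 48:24
Now b = 48 in both, so a:b:c = 28:48:24
Therefore a:c = 28:24
Simplify by GCD: a:c = 7:6

7:6


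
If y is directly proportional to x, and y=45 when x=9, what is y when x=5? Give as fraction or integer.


Direct proportion: y = kx
Find k: k = 45/9 = 5
Compute y at x=5: y = 5 * 5
y = 25

25


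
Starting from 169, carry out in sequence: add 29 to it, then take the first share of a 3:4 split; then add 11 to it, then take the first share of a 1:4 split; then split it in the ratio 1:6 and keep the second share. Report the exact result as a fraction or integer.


Start with 169.
Step 1: Add 29: 169+29=198; split 3:4 first = 198*3/7 = 594/7
Step 2: Add 11: 594/7+11=671/7; split 1:4 first = 671/7*1/5 = 671/35
Step 3: Split 1:6, second share = 671/35 * 6/7 = 4026/245
Final result = 4026/245

4026/245


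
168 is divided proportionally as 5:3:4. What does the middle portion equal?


Ratio = 5:3:4
Total parts = 5 + 3 + 4 = 12
Value per part = 168 / 12 = 14
First share = 5 * 14 = 70
Middle share = 3 * 14 = 42
Third share = 4 * 14 = 56

42


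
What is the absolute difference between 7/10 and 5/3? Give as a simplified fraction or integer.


Simplify: 7/10 = 7/10 and 5/3 = 5/3
Find common denominator: LCD = 30
Convert: 21/30 and 50/30
Difference = |21 - 50|/30 = 29/30
Simplified = 29/30

29/30


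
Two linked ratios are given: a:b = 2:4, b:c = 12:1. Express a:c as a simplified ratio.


Given a:b = 2:4 and b:c = 12:1
Make b consistent. Multiply first ratio by 12: a:b = 24:48
Multiply second ratio by 4: b:c = 48:4
Now b = 48 in both, so a:b:c = 24:48:4
Therefore a:c = 24:4
Simplify by GCD: a:c = 6:1

6:1


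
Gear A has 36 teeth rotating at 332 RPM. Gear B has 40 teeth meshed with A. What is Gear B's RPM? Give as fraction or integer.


Gear ratio: teeth_A * RPM_A = teeth_B * RPM_B
36 * 332 = 40 * RPM_B
11952 = 40 * RPM_B
RPM_B = 11952 / 40
RPM_B = 1494/5

1494/5


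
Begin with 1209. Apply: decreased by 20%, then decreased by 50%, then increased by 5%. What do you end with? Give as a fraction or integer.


Start: 1209
Step 1: decrease by 20% => multiply by 80/100
  1209 * 80/100 = 4836/5
Step 2: decrease by 50% => multiply by 50/100
  4836/5 * 50/100 = 2418/5
Step 3: increase by 5% => multiply by 105/100
  2418/5 * 105/100 = 25389/50
Final value = 25389/50

25389/50


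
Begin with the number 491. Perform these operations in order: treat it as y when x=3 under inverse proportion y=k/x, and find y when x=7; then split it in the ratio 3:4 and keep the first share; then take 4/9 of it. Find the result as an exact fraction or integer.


Start with 491.
Step 1: Inverse prop: k = (491)*3; new y = k/7 = 491*3/7 = 1473/7
Step 2: Split 3:4, first share = 1473/7 * 3/7 = 4419/49
Step 3: Take 4/9: 4419/49 * 4/9 = 1964/49
Final result = 1964/49

1964/49


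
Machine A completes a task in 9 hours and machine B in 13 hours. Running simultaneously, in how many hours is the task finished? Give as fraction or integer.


Rate of A = 1/9 job per hour
Rate of B = 1/13 job per hour
Combined rate = 1/9 + 1/13
Find common denominator: (13 + 9)/(9*13) = 22/117
Combined rate = 22/117 job per hour
Time together = 1 / (22/117) = 117/22 hours

117/22


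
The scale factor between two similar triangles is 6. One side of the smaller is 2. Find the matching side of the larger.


Similar triangles have proportional sides
Scale factor = 6
Smaller side = 2
Corresponding larger side = 2 * 6
= 12

12


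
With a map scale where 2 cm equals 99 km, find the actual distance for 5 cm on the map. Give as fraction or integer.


Map scale: 2 cm = 99 km
Measured distance on map = 5 cm
Set up proportion: 5 * 99 / 2
= 495 / 2
= 495/2 km

495/2


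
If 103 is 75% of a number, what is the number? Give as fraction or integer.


Given: 103 is 75% of the whole
Set up: 103 = 75/100 * whole
whole = 103 * 100 / 75
whole = 10300 / 75
whole = 412/3

412/3


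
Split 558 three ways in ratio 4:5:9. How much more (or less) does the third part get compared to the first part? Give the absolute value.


Total parts = 4 + 5 + 9 = 18
Value per part = 558 / 18 = 31
Shares: 4*31=124, 5*31=155, 9*31=279
Third share = 279, first share = 124
Difference = |279 - 124| = 155

155


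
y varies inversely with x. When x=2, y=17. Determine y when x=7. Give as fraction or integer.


Inverse proportion: y = k/x
Find k: k = 2 * 17 = 34
Compute y at x=7: y = 34/7
y = 34/7

34/7


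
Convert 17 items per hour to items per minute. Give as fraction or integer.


Converting from per hour to per minute
Rate = 17 items per hour
Divide by 60: 17/60
= 17/60 items per minute

17/60


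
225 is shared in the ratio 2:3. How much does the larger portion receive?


Total parts = 2 + 3 = 5
Value per part = 225 / 5 = 45
First share = 2 * 45 = 90
Second share = 3 * 45 = 135
Larger share = 135

135
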